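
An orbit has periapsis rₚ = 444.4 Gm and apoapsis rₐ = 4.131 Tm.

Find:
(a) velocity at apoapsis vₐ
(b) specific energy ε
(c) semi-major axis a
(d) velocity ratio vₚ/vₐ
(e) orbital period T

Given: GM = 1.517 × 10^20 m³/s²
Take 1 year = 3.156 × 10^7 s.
rₚ = 444.4 Gm = 4.444 × 10^11 m
rₐ = 4.131 Tm = 4.131 × 10^12 m
GM = 1.517 × 10^20 m³/s²
a = (rₚ + rₐ)/2 = 2.2877 × 10^12 m
e = (rₐ − rₚ)/(rₐ + rₚ) = (3.6866 × 10^12) / (4.5754 × 10^12) = 0.805744
(a) vₐ² = GM (2/rₐ − 1/a) = 1.517 × 10^20 × (4.84144 × 10^-13 − 4.3712 × 10^-13) = 7.13354 × 10^6 m²/s²;  vₐ = 2670.87 m/s ≈ 2.671 km/s
(b) 2a = 4.5754 × 10^12 m;  ε = −GM/(2a) = -3.31556 × 10^7 J/kg ≈ -33.16 MJ/kg
(c) a = 2.2877 × 10^12 m ≈ 2.288 Tm
(d) vₚ/vₐ = rₐ/rₚ (angular momentum) = (4.131 × 10^12) / (4.444 × 10^11) = 9.29568 ≈ 9.296
(e) a³ = 1.19728 × 10^37 m³;  T = 2π √(a³/GM) = 2π × 2.80935 × 10^8 s = 1.76517 × 10^9 s ≈ 55.93 years

Final answer:
(a) velocity at apoapsis vₐ = 2.671 km/s
(b) specific energy ε = -33.16 MJ/kg
(c) semi-major axis a = 2.288 Tm
(d) velocity ratio vₚ/vₐ = 9.296
(e) orbital period T = 55.93 years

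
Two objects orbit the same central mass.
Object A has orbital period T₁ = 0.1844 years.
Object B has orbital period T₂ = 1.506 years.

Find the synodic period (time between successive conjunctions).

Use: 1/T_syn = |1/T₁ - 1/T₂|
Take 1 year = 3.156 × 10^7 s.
T₁ = 0.1844 years = 5.81966 × 10^6 s
T₂ = 1.506 years = 4.75294 × 10^7 s
1/T₁ = 1.71831 × 10^-7 s⁻¹
1/T₂ = 2.10396 × 10^-8 s⁻¹
|1/T₁ − 1/T₂| = 1.50792 × 10^-7 s⁻¹
T_syn = 1 / |1/T₁ − 1/T₂| = 6.63167 × 10^6 s ≈ 0.2101 years

Final answer: T_syn = 0.2101 years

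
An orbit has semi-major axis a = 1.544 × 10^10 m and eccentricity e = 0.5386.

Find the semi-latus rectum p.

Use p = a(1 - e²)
a = 1.544 × 10^10 m
e = 0.5386,  e² = 0.29009,  1 − e² = 0.70991
p = a(1 − e²) = 1.544 × 10^10 m × 0.70991 = 1.0961 × 10^10 m ≈ 1.096 × 10^10 m

Final answer: p = 1.096 × 10^10 m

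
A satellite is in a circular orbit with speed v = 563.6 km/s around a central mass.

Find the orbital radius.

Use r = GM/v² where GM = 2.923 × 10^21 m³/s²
v = 563.6 km/s = 563600 m/s
GM = 2.923 × 10^21 m³/s²
v² = 3.17645 × 10^11 m²/s²
r = GM/v² = (2.923 × 10^21) / (3.17645 × 10^11) = 9.2021 × 10^9 m ≈ 9.202 Gm

Final answer: 9.202 Gm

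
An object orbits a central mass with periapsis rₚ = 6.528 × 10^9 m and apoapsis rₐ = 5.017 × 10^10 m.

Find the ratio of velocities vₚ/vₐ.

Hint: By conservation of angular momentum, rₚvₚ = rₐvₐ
rₚ = 6.528 × 10^9 m
rₐ = 5.017 × 10^10 m
rₚvₚ = rₐvₐ  ⇒  vₚ/vₐ = rₐ/rₚ
vₚ/vₐ = (5.017 × 10^10) / (6.528 × 10^9) = 7.68536

Final answer: vₚ/vₐ = 7.685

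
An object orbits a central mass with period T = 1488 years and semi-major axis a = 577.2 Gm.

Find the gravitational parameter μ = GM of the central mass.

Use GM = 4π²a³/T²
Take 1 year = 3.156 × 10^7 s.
T = 1488 years = 4.69613 × 10^10 s
a = 577.2 Gm = 5.772 × 10^11 m
a³ = 1.923 × 10^35 m³
T² = 2.20536 × 10^21 s²
GM = 4π² × (1.923 × 10^35) / (2.20536 × 10^21) = 3.44238 × 10^15 m³/s²
GM ≈ 3.442 × 10^15 m³/s²

Final answer: GM = 3.442 × 10^15 m³/s²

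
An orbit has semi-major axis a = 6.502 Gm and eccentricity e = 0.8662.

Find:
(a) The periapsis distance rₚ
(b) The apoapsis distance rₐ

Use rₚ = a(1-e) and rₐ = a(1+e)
a = 6.502 Gm = 6.502 × 10^9 m
e = 0.8662:  1 − e = 0.1338,  1 + e = 1.8662
(a) rₚ = a(1 − e) = 6.502 × 10^9 m × 0.1338 = 8.69968 × 10^8 m ≈ 870 Mm
(b) rₐ = a(1 + e) = 6.502 × 10^9 m × 1.8662 = 1.2134 × 10^10 m ≈ 12.13 Gm

Final answer:
(a) rₚ = 870 Mm
(b) rₐ = 12.13 Gm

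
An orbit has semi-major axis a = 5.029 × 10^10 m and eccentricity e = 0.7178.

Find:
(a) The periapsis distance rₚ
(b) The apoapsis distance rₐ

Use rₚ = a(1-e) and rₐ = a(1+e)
a = 5.029 × 10^10 m
e = 0.7178:  1 − e = 0.2822,  1 + e = 1.7178
(a) rₚ = a(1 − e) = 5.029 × 10^10 m × 0.2822 = 1.41918 × 10^10 m ≈ 1.419 × 10^10 m
(b) rₐ = a(1 + e) = 5.029 × 10^10 m × 1.7178 = 8.63882 × 10^10 m ≈ 8.639 × 10^10 m

Final answer:
(a) rₚ = 1.419 × 10^10 m
(b) rₐ = 8.639 × 10^10 m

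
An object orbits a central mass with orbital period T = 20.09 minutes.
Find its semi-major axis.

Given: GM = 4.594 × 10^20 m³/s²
T = 20.09 minutes = 1205.4 s
GM = 4.594 × 10^20 m³/s²
Kepler's third law: a³ = GM T² / (4π²)
T² = 1.45299 × 10^6 s²
a³ = (4.594 × 10^20) × (1.45299 × 10^6) / (4π²) = 1.69081 × 10^25 m³
a = (a³)^(1/3) = 2.56664 × 10^8 m ≈ 256.7 Mm

Final answer: 256.7 Mm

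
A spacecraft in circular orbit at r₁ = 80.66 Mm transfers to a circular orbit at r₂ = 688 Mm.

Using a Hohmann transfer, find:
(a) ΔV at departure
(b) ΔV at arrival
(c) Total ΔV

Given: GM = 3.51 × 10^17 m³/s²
r₁ = 80.66 Mm = 8.066 × 10^7 m
r₂ = 688 Mm = 6.88 × 10^8 m
GM = 3.51 × 10^17 m³/s²
Transfer ellipse: a_t = (r₁ + r₂)/2 = 3.8433 × 10^8 m
Circular speed at r₁: v₁ = √(GM/r₁) = 65966.7 m/s
Transfer speed at r₁ (periapsis): v₁ₜ = √(GM(2/r₁ − 1/a_t)) = 88260.5 m/s
(a) ΔV₁ = v₁ₜ − v₁ = 22293.9 m/s ≈ 22.29 km/s
Circular speed at r₂: v₂ = √(GM/r₂) = 22587 m/s
Transfer speed at r₂ (apoapsis): v₂ₜ = √(GM(2/r₂ − 1/a_t)) = 10347.5 m/s
(b) ΔV₂ = v₂ − v₂ₜ = 12239.5 m/s ≈ 12.24 km/s
(c) ΔV_total = ΔV₁ + ΔV₂ = 34533.4 m/s ≈ 34.53 km/s

Final answer:
(a) ΔV₁ = 22.29 km/s
(b) ΔV₂ = 12.24 km/s
(c) ΔV_total = 34.53 km/s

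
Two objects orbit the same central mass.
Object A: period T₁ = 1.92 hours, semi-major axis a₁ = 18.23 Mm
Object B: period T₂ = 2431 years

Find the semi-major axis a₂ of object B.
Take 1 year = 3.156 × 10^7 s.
T₁ = 1.92 hours = 6912 s
T₂ = 2431 years = 7.67224 × 10^10 s
a₁ = 18.23 Mm = 1.823 × 10^7 m
Kepler's third law: (T₂/T₁)² = (a₂/a₁)³  ⇒  a₂ = a₁ (T₂/T₁)^(2/3)
T₂/T₁ = 1.10999 × 10^7
(T₂/T₁)^(2/3) = 49759.8
a₂ = 1.823 × 10^7 m × 49759.8 = 9.07122 × 10^11 m ≈ 907.1 Gm

Final answer: a₂ = 907.1 Gm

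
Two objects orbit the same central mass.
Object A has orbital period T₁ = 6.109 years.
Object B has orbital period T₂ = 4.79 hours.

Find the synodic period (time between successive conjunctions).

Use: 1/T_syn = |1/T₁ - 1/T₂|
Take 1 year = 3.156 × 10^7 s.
T₁ = 6.109 years = 1.928 × 10^8 s
T₂ = 4.79 hours = 17244 s
1/T₁ = 5.18672 × 10^-9 s⁻¹
1/T₂ = 5.79912 × 10^-5 s⁻¹
|1/T₁ − 1/T₂| = 5.7986 × 10^-5 s⁻¹
T_syn = 1 / |1/T₁ − 1/T₂| = 17245.5 s ≈ 4.79 hours

Final answer: T_syn = 4.79 hours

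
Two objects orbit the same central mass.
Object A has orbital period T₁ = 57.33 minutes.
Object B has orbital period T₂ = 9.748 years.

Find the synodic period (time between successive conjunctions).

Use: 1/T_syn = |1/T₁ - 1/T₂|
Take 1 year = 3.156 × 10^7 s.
T₁ = 57.33 minutes = 3439.8 s
T₂ = 9.748 years = 3.07647 × 10^8 s
1/T₁ = 0.000290715 s⁻¹
1/T₂ = 3.25048 × 10^-9 s⁻¹
|1/T₁ − 1/T₂| = 0.000290711 s⁻¹
T_syn = 1 / |1/T₁ − 1/T₂| = 3439.84 s ≈ 57.33 minutes

Final answer: T_syn = 57.33 minutes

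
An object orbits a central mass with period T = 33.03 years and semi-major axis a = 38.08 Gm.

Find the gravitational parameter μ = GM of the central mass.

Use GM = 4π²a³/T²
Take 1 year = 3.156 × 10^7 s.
T = 33.03 years = 1.04243 × 10^9 s
a = 38.08 Gm = 3.808 × 10^10 m
a³ = 5.52193 × 10^31 m³
T² = 1.08665 × 10^18 s²
GM = 4π² × (5.52193 × 10^31) / (1.08665 × 10^18) = 2.00613 × 10^15 m³/s²
GM ≈ 2.006 × 10^15 m³/s²

Final answer: GM = 2.006 × 10^15 m³/s²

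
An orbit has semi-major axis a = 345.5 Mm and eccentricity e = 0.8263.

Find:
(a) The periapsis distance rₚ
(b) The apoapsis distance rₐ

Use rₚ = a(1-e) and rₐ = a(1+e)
a = 345.5 Mm = 3.455 × 10^8 m
e = 0.8263:  1 − e = 0.1737,  1 + e = 1.8263
(a) rₚ = a(1 − e) = 3.455 × 10^8 m × 0.1737 = 6.00133 × 10^7 m ≈ 60.01 Mm
(b) rₐ = a(1 + e) = 3.455 × 10^8 m × 1.8263 = 6.30987 × 10^8 m ≈ 631 Mm

Final answer:
(a) rₚ = 60.01 Mm
(b) rₐ = 631 Mm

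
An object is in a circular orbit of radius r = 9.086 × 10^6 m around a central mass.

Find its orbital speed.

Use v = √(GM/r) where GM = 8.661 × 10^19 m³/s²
r = 9.086 × 10^6 m
GM = 8.661 × 10^19 m³/s²
GM/r = (8.661 × 10^19) / (9.086 × 10^6) = 9.53225 × 10^12 m²/s²
v = √(GM/r) = 3.08743 × 10^6 m/s ≈ 3087 km/s

Final answer: 3087 km/s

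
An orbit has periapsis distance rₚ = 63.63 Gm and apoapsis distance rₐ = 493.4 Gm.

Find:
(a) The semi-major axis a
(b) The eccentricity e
rₚ = 63.63 Gm = 6.363 × 10^10 m
rₐ = 493.4 Gm = 4.934 × 10^11 m
(a) a = (rₚ + rₐ)/2 = 2.78515 × 10^11 m ≈ 278.5 Gm
(b) e = (rₐ − rₚ)/(rₐ + rₚ) = (4.2977 × 10^11) / (5.5703 × 10^11) = 0.771538

Final answer:
(a) a = 278.5 Gm
(b) e = 0.7715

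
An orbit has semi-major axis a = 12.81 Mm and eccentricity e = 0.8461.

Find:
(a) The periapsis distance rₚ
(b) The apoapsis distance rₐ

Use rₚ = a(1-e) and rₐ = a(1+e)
a = 12.81 Mm = 1.281 × 10^7 m
e = 0.8461:  1 − e = 0.1539,  1 + e = 1.8461
(a) rₚ = a(1 − e) = 1.281 × 10^7 m × 0.1539 = 1.97146 × 10^6 m ≈ 1.971 Mm
(b) rₐ = a(1 + e) = 1.281 × 10^7 m × 1.8461 = 2.36485 × 10^7 m ≈ 23.65 Mm

Final answer:
(a) rₚ = 1.971 Mm
(b) rₐ = 23.65 Mm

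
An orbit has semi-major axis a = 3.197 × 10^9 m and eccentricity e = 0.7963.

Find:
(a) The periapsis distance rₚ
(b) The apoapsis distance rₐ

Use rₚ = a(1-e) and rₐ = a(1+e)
a = 3.197 × 10^9 m
e = 0.7963:  1 − e = 0.2037,  1 + e = 1.7963
(a) rₚ = a(1 − e) = 3.197 × 10^9 m × 0.2037 = 6.51229 × 10^8 m ≈ 6.512 × 10^8 m
(b) rₐ = a(1 + e) = 3.197 × 10^9 m × 1.7963 = 5.74277 × 10^9 m ≈ 5.743 × 10^9 m

Final answer:
(a) rₚ = 6.512 × 10^8 m
(b) rₐ = 5.743 × 10^9 m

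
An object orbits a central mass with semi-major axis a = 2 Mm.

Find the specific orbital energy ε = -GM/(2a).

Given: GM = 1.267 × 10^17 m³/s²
a = 2 Mm = 2 × 10^6 m
GM = 1.267 × 10^17 m³/s²
2a = 4 × 10^6 m
ε = −GM/(2a) = -3.1675 × 10^10 J/kg ≈ -31.67 GJ/kg

Final answer: -31.67 GJ/kg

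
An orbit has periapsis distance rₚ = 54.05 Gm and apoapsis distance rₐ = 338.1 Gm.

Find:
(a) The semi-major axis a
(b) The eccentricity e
rₚ = 54.05 Gm = 5.405 × 10^10 m
rₐ = 338.1 Gm = 3.381 × 10^11 m
(a) a = (rₚ + rₐ)/2 = 1.96075 × 10^11 m ≈ 196.1 Gm
(b) e = (rₐ − rₚ)/(rₐ + rₚ) = (2.8405 × 10^11) / (3.9215 × 10^11) = 0.72434

Final answer:
(a) a = 196.1 Gm
(b) e = 0.7243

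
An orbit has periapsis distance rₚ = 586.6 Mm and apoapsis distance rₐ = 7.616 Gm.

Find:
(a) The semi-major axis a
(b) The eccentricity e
rₚ = 586.6 Mm = 5.866 × 10^8 m
rₐ = 7.616 Gm = 7.616 × 10^9 m
(a) a = (rₚ + rₐ)/2 = 4.1013 × 10^9 m ≈ 4.101 Gm
(b) e = (rₐ − rₚ)/(rₐ + rₚ) = (7.0294 × 10^9) / (8.2026 × 10^9) = 0.856972

Final answer:
(a) a = 4.101 Gm
(b) e = 0.857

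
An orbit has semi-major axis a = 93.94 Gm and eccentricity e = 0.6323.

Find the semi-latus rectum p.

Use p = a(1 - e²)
a = 93.94 Gm = 9.394 × 10^10 m
e = 0.6323,  e² = 0.399803,  1 − e² = 0.600197
p = a(1 − e²) = 9.394 × 10^10 m × 0.600197 = 5.63825 × 10^10 m ≈ 56.38 Gm

Final answer: p = 56.38 Gm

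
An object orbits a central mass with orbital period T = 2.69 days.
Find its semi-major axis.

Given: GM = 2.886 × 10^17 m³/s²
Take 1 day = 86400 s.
T = 2.69 days = 232416 s
GM = 2.886 × 10^17 m³/s²
Kepler's third law: a³ = GM T² / (4π²)
T² = 5.40172 × 10^10 s²
a³ = (2.886 × 10^17) × (5.40172 × 10^10) / (4π²) = 3.94883 × 10^26 m³
a = (a³)^(1/3) = 7.33651 × 10^8 m ≈ 733.7 Mm

Final answer: 733.7 Mm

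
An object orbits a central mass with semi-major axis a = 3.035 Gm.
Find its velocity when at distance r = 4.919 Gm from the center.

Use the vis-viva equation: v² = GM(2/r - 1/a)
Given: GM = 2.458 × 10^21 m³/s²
a = 3.035 Gm = 3.035 × 10^9 m
r = 4.919 Gm = 4.919 × 10^9 m
GM = 2.458 × 10^21 m³/s²
2/r − 1/a = 4.06587 × 10^-10 − 3.29489 × 10^-10 = 7.70974 × 10^-11 m⁻¹
v² = GM (2/r − 1/a) = 1.89505 × 10^11 m²/s²
v = 435322 m/s ≈ 435.3 km/s

Final answer: 435.3 km/s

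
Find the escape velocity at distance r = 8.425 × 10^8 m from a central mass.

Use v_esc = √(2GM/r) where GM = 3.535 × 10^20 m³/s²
r = 8.425 × 10^8 m
GM = 3.535 × 10^20 m³/s²
2GM/r = 2 × (3.535 × 10^20) / (8.425 × 10^8) = 8.39169 × 10^11 m²/s²
v_esc = √(2GM/r) = 916062 m/s ≈ 916.1 km/s

Final answer: 916.1 km/s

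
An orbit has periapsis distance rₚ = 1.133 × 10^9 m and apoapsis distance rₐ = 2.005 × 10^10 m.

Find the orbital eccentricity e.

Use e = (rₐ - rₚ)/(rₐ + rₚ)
rₚ = 1.133 × 10^9 m
rₐ = 2.005 × 10^10 m
rₐ − rₚ = 1.8917 × 10^10 m
rₐ + rₚ = 2.1183 × 10^10 m
e = (rₐ − rₚ)/(rₐ + rₚ) = 0.893027

Final answer: e = 0.893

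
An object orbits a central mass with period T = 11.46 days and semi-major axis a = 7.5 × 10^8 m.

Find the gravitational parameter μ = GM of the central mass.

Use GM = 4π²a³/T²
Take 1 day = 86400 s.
T = 11.46 days = 990144 s
a = 7.5 × 10^8 m
a³ = 4.21875 × 10^26 m³
T² = 9.80385 × 10^11 s²
GM = 4π² × (4.21875 × 10^26) / (9.80385 × 10^11) = 1.69882 × 10^16 m³/s²
GM ≈ 1.699 × 10^16 m³/s²

Final answer: GM = 1.699 × 10^16 m³/s²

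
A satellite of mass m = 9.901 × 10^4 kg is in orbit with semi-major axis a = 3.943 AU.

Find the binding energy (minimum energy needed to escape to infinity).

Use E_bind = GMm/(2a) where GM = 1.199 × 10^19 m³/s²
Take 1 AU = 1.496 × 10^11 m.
a = 3.943 AU = 5.89873 × 10^11 m
GM = 1.199 × 10^19 m³/s²
m = 9.901 × 10^4 kg
GMm = 1.199 × 10^19 × 99010 = 1.18713 × 10^24 m³·kg/s²
2a = 1.17975 × 10^12 m
E_bind = GMm/(2a) = 1.00626 × 10^12 J ≈ 1.006 TJ

Final answer: 1.006 TJ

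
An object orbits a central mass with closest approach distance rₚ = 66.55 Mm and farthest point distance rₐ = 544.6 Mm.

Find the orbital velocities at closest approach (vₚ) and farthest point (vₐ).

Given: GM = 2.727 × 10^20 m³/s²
rₚ = 66.55 Mm = 6.655 × 10^7 m
rₐ = 544.6 Mm = 5.446 × 10^8 m
GM = 2.727 × 10^20 m³/s²
a = (rₚ + rₐ)/2 = 3.05575 × 10^8 m
Vis-viva: v² = GM (2/r − 1/a)
vₚ² = 2.727 × 10^20 × (3.00526 × 10^-8 − 3.27252 × 10^-9) = 7.30293 × 10^12 m²/s²
vₚ = 2.70239 × 10^6 m/s ≈ 2702 km/s
vₐ² = 2.727 × 10^20 × (3.67242 × 10^-9 − 3.27252 × 10^-9) = 1.09053 × 10^11 m²/s²
vₐ = 330232 m/s ≈ 330.2 km/s

Final answer: vₚ = 2702 km/s, vₐ = 330.2 km/s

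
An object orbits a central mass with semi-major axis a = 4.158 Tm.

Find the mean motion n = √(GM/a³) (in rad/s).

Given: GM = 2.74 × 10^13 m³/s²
a = 4.158 Tm = 4.158 × 10^12 m
GM = 2.74 × 10^13 m³/s²
a³ = 7.18875 × 10^37 m³
GM/a³ = (2.74 × 10^13) / (7.18875 × 10^37) = 3.81151 × 10^-25 s⁻²
n = √(GM/a³) = 6.17374 × 10^-13 rad/s ≈ 6.174 × 10^-13 rad/s

Final answer: n = 6.174 × 10^-13 rad/s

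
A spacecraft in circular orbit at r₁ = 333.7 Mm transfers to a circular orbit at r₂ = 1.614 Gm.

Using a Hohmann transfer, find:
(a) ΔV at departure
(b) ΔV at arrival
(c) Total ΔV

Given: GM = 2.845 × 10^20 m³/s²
r₁ = 333.7 Mm = 3.337 × 10^8 m
r₂ = 1.614 Gm = 1.614 × 10^9 m
GM = 2.845 × 10^20 m³/s²
Transfer ellipse: a_t = (r₁ + r₂)/2 = 9.7385 × 10^8 m
Circular speed at r₁: v₁ = √(GM/r₁) = 923343 m/s
Transfer speed at r₁ (periapsis): v₁ₜ = √(GM(2/r₁ − 1/a_t)) = 1.18869 × 10^6 m/s
(a) ΔV₁ = v₁ₜ − v₁ = 265347 m/s ≈ 265.3 km/s
Circular speed at r₂: v₂ = √(GM/r₂) = 419845 m/s
Transfer speed at r₂ (apoapsis): v₂ₜ = √(GM(2/r₂ − 1/a_t)) = 245766 m/s
(b) ΔV₂ = v₂ − v₂ₜ = 174080 m/s ≈ 174.1 km/s
(c) ΔV_total = ΔV₁ + ΔV₂ = 439427 m/s ≈ 439.4 km/s

Final answer:
(a) ΔV₁ = 265.3 km/s
(b) ΔV₂ = 174.1 km/s
(c) ΔV_total = 439.4 km/s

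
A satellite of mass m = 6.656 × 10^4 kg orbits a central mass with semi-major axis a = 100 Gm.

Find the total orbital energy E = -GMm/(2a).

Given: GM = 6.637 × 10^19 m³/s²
a = 100 Gm = 1 × 10^11 m
GM = 6.637 × 10^19 m³/s²
2a = 2 × 10^11 m
GMm = 6.637 × 10^19 × 66560 = 4.41759 × 10^24 m³·kg/s²
E = −GMm/(2a) = -2.20879 × 10^13 J ≈ -22.09 TJ

Final answer: -22.09 TJ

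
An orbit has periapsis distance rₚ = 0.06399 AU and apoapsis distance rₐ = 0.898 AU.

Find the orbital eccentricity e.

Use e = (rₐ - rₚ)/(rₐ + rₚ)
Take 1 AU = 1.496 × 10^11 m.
rₚ = 0.06399 AU = 9.5729 × 10^9 m
rₐ = 0.898 AU = 1.34341 × 10^11 m
rₐ − rₚ = 1.24768 × 10^11 m
rₐ + rₚ = 1.43914 × 10^11 m
e = (rₐ − rₚ)/(rₐ + rₚ) = 0.866963

Final answer: e = 0.867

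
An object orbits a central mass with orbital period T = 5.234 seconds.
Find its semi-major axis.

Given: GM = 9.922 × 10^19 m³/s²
T = 5.234 seconds
GM = 9.922 × 10^19 m³/s²
Kepler's third law: a³ = GM T² / (4π²)
T² = 27.3948 s²
a³ = (9.922 × 10^19) × 27.3948 / (4π²) = 6.88505 × 10^19 m³
a = (a³)^(1/3) = 4.0986 × 10^6 m ≈ 4.099 Mm

Final answer: 4.099 Mm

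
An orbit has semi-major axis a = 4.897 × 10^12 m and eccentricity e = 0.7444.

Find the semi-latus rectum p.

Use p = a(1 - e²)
a = 4.897 × 10^12 m
e = 0.7444,  e² = 0.554131,  1 − e² = 0.445869
p = a(1 − e²) = 4.897 × 10^12 m × 0.445869 = 2.18342 × 10^12 m ≈ 2.183 × 10^12 m

Final answer: p = 2.183 × 10^12 m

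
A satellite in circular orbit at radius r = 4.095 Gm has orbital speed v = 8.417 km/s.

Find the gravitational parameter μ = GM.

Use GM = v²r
r = 4.095 Gm = 4.095 × 10^9 m
v = 8.417 km/s = 8417 m/s
v² = 7.08459 × 10^7 m²/s²
GM = v²r = 7.08459 × 10^7 × 4.095 × 10^9 = 2.90114 × 10^17 m³/s²
GM ≈ 2.901 × 10^17 m³/s²

Final answer: GM = 2.901 × 10^17 m³/s²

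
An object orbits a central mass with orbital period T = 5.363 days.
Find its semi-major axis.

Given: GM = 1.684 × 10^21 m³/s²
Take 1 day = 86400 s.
T = 5.363 days = 463363 s
GM = 1.684 × 10^21 m³/s²
Kepler's third law: a³ = GM T² / (4π²)
T² = 2.14705 × 10^11 s²
a³ = (1.684 × 10^21) × (2.14705 × 10^11) / (4π²) = 9.15852 × 10^30 m³
a = (a³)^(1/3) = 2.09223 × 10^10 m ≈ 20.92 Gm

Final answer: 20.92 Gm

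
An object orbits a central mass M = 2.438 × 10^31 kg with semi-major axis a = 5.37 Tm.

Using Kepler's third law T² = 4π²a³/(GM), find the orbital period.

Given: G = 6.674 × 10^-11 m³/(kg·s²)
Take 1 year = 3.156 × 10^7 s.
M = 2.438 × 10^31 kg
GM = G × M = 6.674 × 10^-11 × 2.438 × 10^31 = 1.62712 × 10^21 m³/s²
a = 5.37 Tm = 5.37 × 10^12 m
a³ = 1.54854 × 10^38 m³
T = 2π √(a³/GM) = 2π √((1.54854 × 10^38) / (1.62712 × 10^21)) = 2π × 3.08497 × 10^8 s
T = 1.93835 × 10^9 s ≈ 61.42 years

Final answer: 61.42 years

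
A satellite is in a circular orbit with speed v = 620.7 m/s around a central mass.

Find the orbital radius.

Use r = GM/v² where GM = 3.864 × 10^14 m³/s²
v = 620.7 m/s
GM = 3.864 × 10^14 m³/s²
v² = 385268 m²/s²
r = GM/v² = (3.864 × 10^14) / 385268 = 1.00294 × 10^9 m ≈ 1.003 × 10^9 m

Final answer: 1.003 × 10^9 m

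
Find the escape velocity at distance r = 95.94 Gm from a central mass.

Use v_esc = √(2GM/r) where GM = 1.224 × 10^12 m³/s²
r = 95.94 Gm = 9.594 × 10^10 m
GM = 1.224 × 10^12 m³/s²
2GM/r = 2 × (1.224 × 10^12) / (9.594 × 10^10) = 25.5159 m²/s²
v_esc = √(2GM/r) = 5.05133 m/s ≈ 5.051 m/s

Final answer: 5.051 m/s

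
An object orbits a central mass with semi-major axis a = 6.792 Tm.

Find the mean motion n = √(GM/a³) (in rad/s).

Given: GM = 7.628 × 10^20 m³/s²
a = 6.792 Tm = 6.792 × 10^12 m
GM = 7.628 × 10^20 m³/s²
a³ = 3.13324 × 10^38 m³
GM/a³ = (7.628 × 10^20) / (3.13324 × 10^38) = 2.43454 × 10^-18 s⁻²
n = √(GM/a³) = 1.5603 × 10^-9 rad/s ≈ 1.56 × 10^-9 rad/s

Final answer: n = 1.56 × 10^-9 rad/s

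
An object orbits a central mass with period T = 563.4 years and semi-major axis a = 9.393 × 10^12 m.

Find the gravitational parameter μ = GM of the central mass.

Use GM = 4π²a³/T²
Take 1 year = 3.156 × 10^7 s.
T = 563.4 years = 1.77809 × 10^10 s
a = 9.393 × 10^12 m
a³ = 8.2873 × 10^38 m³
T² = 3.16161 × 10^20 s²
GM = 4π² × (8.2873 × 10^38) / (3.16161 × 10^20) = 1.03482 × 10^20 m³/s²
GM ≈ 1.035 × 10^20 m³/s²

Final answer: GM = 1.035 × 10^20 m³/s²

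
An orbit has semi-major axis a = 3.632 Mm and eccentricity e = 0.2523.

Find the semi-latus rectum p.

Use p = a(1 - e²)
a = 3.632 Mm = 3.632 × 10^6 m
e = 0.2523,  e² = 0.0636553,  1 − e² = 0.936345
p = a(1 − e²) = 3.632 × 10^6 m × 0.936345 = 3.4008 × 10^6 m ≈ 3.401 Mm

Final answer: p = 3.401 Mm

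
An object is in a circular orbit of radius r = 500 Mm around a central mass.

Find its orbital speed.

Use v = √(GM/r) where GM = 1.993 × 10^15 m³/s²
r = 500 Mm = 5 × 10^8 m
GM = 1.993 × 10^15 m³/s²
GM/r = (1.993 × 10^15) / (5 × 10^8) = 3.986 × 10^6 m²/s²
v = √(GM/r) = 1996.5 m/s ≈ 1.996 km/s

Final answer: 1.996 km/s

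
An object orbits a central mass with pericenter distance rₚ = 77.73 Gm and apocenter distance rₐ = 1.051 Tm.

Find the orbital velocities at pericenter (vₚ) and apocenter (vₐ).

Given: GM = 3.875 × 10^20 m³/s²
rₚ = 77.73 Gm = 7.773 × 10^10 m
rₐ = 1.051 Tm = 1.051 × 10^12 m
GM = 3.875 × 10^20 m³/s²
a = (rₚ + rₐ)/2 = 5.64365 × 10^11 m
Vis-viva: v² = GM (2/r − 1/a)
vₚ² = 3.875 × 10^20 × (2.57301 × 10^-11 − 1.7719 × 10^-12) = 9.2838 × 10^9 m²/s²
vₚ = 96352.5 m/s ≈ 96.35 km/s
vₐ² = 3.875 × 10^20 × (1.90295 × 10^-12 − 1.7719 × 10^-12) = 5.07806 × 10^7 m²/s²
vₐ = 7126.05 m/s ≈ 7.126 km/s

Final answer: vₚ = 96.35 km/s, vₐ = 7.126 km/s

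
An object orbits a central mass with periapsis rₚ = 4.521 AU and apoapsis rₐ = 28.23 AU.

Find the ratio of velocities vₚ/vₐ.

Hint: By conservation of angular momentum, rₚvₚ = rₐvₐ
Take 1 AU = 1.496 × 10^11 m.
rₚ = 4.521 AU = 6.76342 × 10^11 m
rₐ = 28.23 AU = 4.22321 × 10^12 m
rₚvₚ = rₐvₐ  ⇒  vₚ/vₐ = rₐ/rₚ
vₚ/vₐ = (4.22321 × 10^12) / (6.76342 × 10^11) = 6.24419

Final answer: vₚ/vₐ = 6.244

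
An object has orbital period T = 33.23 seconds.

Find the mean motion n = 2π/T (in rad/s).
T = 33.23 seconds
n = 2π / 33.23 s = 0.189082 rad/s ≈ 0.1891 rad/s

Final answer: n = 0.1891 rad/s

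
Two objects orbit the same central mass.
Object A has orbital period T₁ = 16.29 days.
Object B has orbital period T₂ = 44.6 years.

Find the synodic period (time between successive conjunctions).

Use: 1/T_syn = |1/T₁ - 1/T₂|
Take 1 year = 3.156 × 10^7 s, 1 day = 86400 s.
T₁ = 16.29 days = 1.40746 × 10^6 s
T₂ = 44.6 years = 1.40758 × 10^9 s
1/T₁ = 7.10502 × 10^-7 s⁻¹
1/T₂ = 7.10441 × 10^-10 s⁻¹
|1/T₁ − 1/T₂| = 7.09791 × 10^-7 s⁻¹
T_syn = 1 / |1/T₁ − 1/T₂| = 1.40886 × 10^6 s ≈ 16.31 days

Final answer: T_syn = 16.31 days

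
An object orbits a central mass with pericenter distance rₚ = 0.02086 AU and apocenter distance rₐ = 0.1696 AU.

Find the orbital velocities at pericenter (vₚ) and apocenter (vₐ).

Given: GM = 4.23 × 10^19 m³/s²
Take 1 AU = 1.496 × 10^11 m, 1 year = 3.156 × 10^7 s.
rₚ = 0.02086 AU = 3.12066 × 10^9 m
rₐ = 0.1696 AU = 2.53722 × 10^10 m
GM = 4.23 × 10^19 m³/s²
a = (rₚ + rₐ)/2 = 1.42464 × 10^10 m
Vis-viva: v² = GM (2/r − 1/a)
vₚ² = 4.23 × 10^19 × (6.40891 × 10^-10 − 7.01931 × 10^-11) = 2.41405 × 10^10 m²/s²
vₚ = 155372 m/s ≈ 32.78 AU/year
vₐ² = 4.23 × 10^19 × (7.88266 × 10^-11 − 7.01931 × 10^-11) = 3.65194 × 10^8 m²/s²
vₐ = 19110 m/s ≈ 4.032 AU/year

Final answer: vₚ = 32.78 AU/year, vₐ = 4.032 AU/year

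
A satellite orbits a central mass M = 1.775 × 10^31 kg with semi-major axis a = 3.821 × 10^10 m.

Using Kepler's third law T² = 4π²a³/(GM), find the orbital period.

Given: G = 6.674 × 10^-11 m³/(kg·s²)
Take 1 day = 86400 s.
M = 1.775 × 10^31 kg
GM = G × M = 6.674 × 10^-11 × 1.775 × 10^31 = 1.18463 × 10^21 m³/s²
a = 3.821 × 10^10 m
a³ = 5.57868 × 10^31 m³
T = 2π √(a³/GM) = 2π √((5.57868 × 10^31) / (1.18463 × 10^21)) = 2π × 217007 s
T = 1.36349 × 10^6 s ≈ 15.78 days

Final answer: 15.78 days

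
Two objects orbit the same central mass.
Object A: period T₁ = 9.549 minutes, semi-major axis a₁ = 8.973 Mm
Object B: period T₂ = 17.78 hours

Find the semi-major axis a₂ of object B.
T₁ = 9.549 minutes = 572.94 s
T₂ = 17.78 hours = 64008 s
a₁ = 8.973 Mm = 8.973 × 10^6 m
Kepler's third law: (T₂/T₁)² = (a₂/a₁)³  ⇒  a₂ = a₁ (T₂/T₁)^(2/3)
T₂/T₁ = 111.719
(T₂/T₁)^(2/3) = 23.1962
a₂ = 8.973 × 10^6 m × 23.1962 = 2.08139 × 10^8 m ≈ 208.1 Mm

Final answer: a₂ = 208.1 Mm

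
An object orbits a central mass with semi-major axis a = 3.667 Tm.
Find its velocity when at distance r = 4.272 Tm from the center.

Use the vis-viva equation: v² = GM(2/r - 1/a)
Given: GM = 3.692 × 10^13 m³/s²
a = 3.667 Tm = 3.667 × 10^12 m
r = 4.272 Tm = 4.272 × 10^12 m
GM = 3.692 × 10^13 m³/s²
2/r − 1/a = 4.68165 × 10^-13 − 2.72702 × 10^-13 = 1.95462 × 10^-13 m⁻¹
v² = GM (2/r − 1/a) = 7.21647 m²/s²
v = 2.68635 m/s ≈ 2.686 m/s

Final answer: 2.686 m/s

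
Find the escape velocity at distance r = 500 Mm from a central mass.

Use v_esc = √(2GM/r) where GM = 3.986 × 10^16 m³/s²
r = 500 Mm = 5 × 10^8 m
GM = 3.986 × 10^16 m³/s²
2GM/r = 2 × (3.986 × 10^16) / (5 × 10^8) = 1.5944 × 10^8 m²/s²
v_esc = √(2GM/r) = 12627 m/s ≈ 12.63 km/s

Final answer: 12.63 km/s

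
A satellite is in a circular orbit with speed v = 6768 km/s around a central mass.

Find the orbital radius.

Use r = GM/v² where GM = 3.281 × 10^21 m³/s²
v = 6768 km/s = 6.768 × 10^6 m/s
GM = 3.281 × 10^21 m³/s²
v² = 4.58058 × 10^13 m²/s²
r = GM/v² = (3.281 × 10^21) / (4.58058 × 10^13) = 7.16284 × 10^7 m ≈ 71.63 Mm

Final answer: 71.63 Mm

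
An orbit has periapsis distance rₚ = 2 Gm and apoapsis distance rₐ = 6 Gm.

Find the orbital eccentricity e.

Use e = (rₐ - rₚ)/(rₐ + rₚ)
rₚ = 2 Gm = 2 × 10^9 m
rₐ = 6 Gm = 6 × 10^9 m
rₐ − rₚ = 4 × 10^9 m
rₐ + rₚ = 8 × 10^9 m
e = (rₐ − rₚ)/(rₐ + rₚ) = 0.5

Final answer: e = 0.5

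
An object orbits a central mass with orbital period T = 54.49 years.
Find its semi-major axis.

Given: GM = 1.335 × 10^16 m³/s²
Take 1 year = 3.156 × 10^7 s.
T = 54.49 years = 1.7197 × 10^9 s
GM = 1.335 × 10^16 m³/s²
Kepler's third law: a³ = GM T² / (4π²)
T² = 2.95738 × 10^18 s²
a³ = (1.335 × 10^16) × (2.95738 × 10^18) / (4π²) = 1.00007 × 10^33 m³
a = (a³)^(1/3) = 1.00002 × 10^11 m ≈ 100 Gm

Final answer: 100 Gm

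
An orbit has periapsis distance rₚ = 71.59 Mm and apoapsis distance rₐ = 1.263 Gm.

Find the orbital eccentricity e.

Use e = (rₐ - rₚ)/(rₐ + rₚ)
rₚ = 71.59 Mm = 7.159 × 10^7 m
rₐ = 1.263 Gm = 1.263 × 10^9 m
rₐ − rₚ = 1.19141 × 10^9 m
rₐ + rₚ = 1.33459 × 10^9 m
e = (rₐ − rₚ)/(rₐ + rₚ) = 0.892716

Final answer: e = 0.8927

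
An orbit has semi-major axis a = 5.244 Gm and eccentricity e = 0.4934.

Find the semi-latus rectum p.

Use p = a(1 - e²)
a = 5.244 Gm = 5.244 × 10^9 m
e = 0.4934,  e² = 0.243444,  1 − e² = 0.756556
p = a(1 − e²) = 5.244 × 10^9 m × 0.756556 = 3.96738 × 10^9 m ≈ 3.967 Gm

Final answer: p = 3.967 Gm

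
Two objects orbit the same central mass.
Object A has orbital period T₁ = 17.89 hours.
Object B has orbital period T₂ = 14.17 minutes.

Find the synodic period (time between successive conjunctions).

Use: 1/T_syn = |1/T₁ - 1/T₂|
T₁ = 17.89 hours = 64404 s
T₂ = 14.17 minutes = 850.2 s
1/T₁ = 1.5527 × 10^-5 s⁻¹
1/T₂ = 0.00117619 s⁻¹
|1/T₁ − 1/T₂| = 0.00116067 s⁻¹
T_syn = 1 / |1/T₁ − 1/T₂| = 861.574 s ≈ 14.36 minutes

Final answer: T_syn = 14.36 minutes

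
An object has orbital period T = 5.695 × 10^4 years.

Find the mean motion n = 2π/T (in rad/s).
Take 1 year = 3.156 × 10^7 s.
T = 5.695 × 10^4 years = 1.79734 × 10^12 s
n = 2π / (1.79734 × 10^12 s) = 3.49582 × 10^-12 rad/s ≈ 3.496 × 10^-12 rad/s

Final answer: n = 3.496 × 10^-12 rad/s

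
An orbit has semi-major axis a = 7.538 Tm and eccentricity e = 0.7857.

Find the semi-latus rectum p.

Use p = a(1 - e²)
a = 7.538 Tm = 7.538 × 10^12 m
e = 0.7857,  e² = 0.617324,  1 − e² = 0.382676
p = a(1 − e²) = 7.538 × 10^12 m × 0.382676 = 2.88461 × 10^12 m ≈ 2.885 Tm

Final answer: p = 2.885 Tm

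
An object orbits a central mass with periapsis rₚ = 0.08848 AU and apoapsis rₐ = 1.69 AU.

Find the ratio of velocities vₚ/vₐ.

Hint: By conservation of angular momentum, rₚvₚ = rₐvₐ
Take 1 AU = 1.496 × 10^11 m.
rₚ = 0.08848 AU = 1.32366 × 10^10 m
rₐ = 1.69 AU = 2.52824 × 10^11 m
rₚvₚ = rₐvₐ  ⇒  vₚ/vₐ = rₐ/rₚ
vₚ/vₐ = (2.52824 × 10^11) / (1.32366 × 10^10) = 19.1004

Final answer: vₚ/vₐ = 19.1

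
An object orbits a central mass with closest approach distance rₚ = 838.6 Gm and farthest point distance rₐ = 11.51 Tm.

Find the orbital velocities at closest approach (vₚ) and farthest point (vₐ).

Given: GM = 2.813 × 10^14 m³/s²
rₚ = 838.6 Gm = 8.386 × 10^11 m
rₐ = 11.51 Tm = 1.151 × 10^13 m
GM = 2.813 × 10^14 m³/s²
a = (rₚ + rₐ)/2 = 6.1743 × 10^12 m
Vis-viva: v² = GM (2/r − 1/a)
vₚ² = 2.813 × 10^14 × (2.38493 × 10^-12 − 1.61962 × 10^-13) = 625.32 m²/s²
vₚ = 25.0064 m/s ≈ 25.01 m/s
vₐ² = 2.813 × 10^14 × (1.73762 × 10^-13 − 1.61962 × 10^-13) = 3.31941 m²/s²
vₐ = 1.82193 m/s ≈ 1.822 m/s

Final answer: vₚ = 25.01 m/s, vₐ = 1.822 m/s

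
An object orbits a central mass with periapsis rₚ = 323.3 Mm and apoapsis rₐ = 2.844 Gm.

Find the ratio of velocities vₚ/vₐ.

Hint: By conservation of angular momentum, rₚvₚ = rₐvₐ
rₚ = 323.3 Mm = 3.233 × 10^8 m
rₐ = 2.844 Gm = 2.844 × 10^9 m
rₚvₚ = rₐvₐ  ⇒  vₚ/vₐ = rₐ/rₚ
vₚ/vₐ = (2.844 × 10^9) / (3.233 × 10^8) = 8.79678

Final answer: vₚ/vₐ = 8.797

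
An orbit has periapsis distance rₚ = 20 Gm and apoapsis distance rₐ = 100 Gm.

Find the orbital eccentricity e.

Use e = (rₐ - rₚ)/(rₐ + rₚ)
rₚ = 20 Gm = 2 × 10^10 m
rₐ = 100 Gm = 1 × 10^11 m
rₐ − rₚ = 8 × 10^10 m
rₐ + rₚ = 1.2 × 10^11 m
e = (rₐ − rₚ)/(rₐ + rₚ) = 0.666667

Final answer: e = 0.6667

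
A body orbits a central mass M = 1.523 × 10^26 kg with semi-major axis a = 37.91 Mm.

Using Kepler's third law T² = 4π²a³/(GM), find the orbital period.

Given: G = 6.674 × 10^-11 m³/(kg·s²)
M = 1.523 × 10^26 kg
GM = G × M = 6.674 × 10^-11 × 1.523 × 10^26 = 1.01645 × 10^16 m³/s²
a = 37.91 Mm = 3.791 × 10^7 m
a³ = 5.4483 × 10^22 m³
T = 2π √(a³/GM) = 2π √((5.4483 × 10^22) / (1.01645 × 10^16)) = 2π × 2315.2 s
T = 14546.8 s ≈ 4.041 hours

Final answer: 4.041 hours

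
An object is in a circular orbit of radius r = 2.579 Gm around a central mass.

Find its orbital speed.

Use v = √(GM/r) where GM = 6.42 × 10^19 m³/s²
r = 2.579 Gm = 2.579 × 10^9 m
GM = 6.42 × 10^19 m³/s²
GM/r = (6.42 × 10^19) / (2.579 × 10^9) = 2.48934 × 10^10 m²/s²
v = √(GM/r) = 157776 m/s ≈ 157.8 km/s

Final answer: 157.8 km/s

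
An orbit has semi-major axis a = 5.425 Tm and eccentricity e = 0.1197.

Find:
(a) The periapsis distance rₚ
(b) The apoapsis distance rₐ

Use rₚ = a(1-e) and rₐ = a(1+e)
a = 5.425 Tm = 5.425 × 10^12 m
e = 0.1197:  1 − e = 0.8803,  1 + e = 1.1197
(a) rₚ = a(1 − e) = 5.425 × 10^12 m × 0.8803 = 4.77563 × 10^12 m ≈ 4.776 Tm
(b) rₐ = a(1 + e) = 5.425 × 10^12 m × 1.1197 = 6.07437 × 10^12 m ≈ 6.074 Tm

Final answer:
(a) rₚ = 4.776 Tm
(b) rₐ = 6.074 Tm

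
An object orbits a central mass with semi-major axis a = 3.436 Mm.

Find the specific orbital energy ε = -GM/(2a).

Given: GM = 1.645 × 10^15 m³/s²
a = 3.436 Mm = 3.436 × 10^6 m
GM = 1.645 × 10^15 m³/s²
2a = 6.872 × 10^6 m
ε = −GM/(2a) = -2.39377 × 10^8 J/kg ≈ -239.4 MJ/kg

Final answer: -239.4 MJ/kg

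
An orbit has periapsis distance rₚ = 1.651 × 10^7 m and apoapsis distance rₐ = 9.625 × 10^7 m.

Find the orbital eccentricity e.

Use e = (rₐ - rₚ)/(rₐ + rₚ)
rₚ = 1.651 × 10^7 m
rₐ = 9.625 × 10^7 m
rₐ − rₚ = 7.974 × 10^7 m
rₐ + rₚ = 1.1276 × 10^8 m
e = (rₐ − rₚ)/(rₐ + rₚ) = 0.707166

Final answer: e = 0.7072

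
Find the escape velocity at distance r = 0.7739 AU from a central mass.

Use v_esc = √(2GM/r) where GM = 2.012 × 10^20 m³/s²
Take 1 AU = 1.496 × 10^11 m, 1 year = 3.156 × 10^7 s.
r = 0.7739 AU = 1.15775 × 10^11 m
GM = 2.012 × 10^20 m³/s²
2GM/r = 2 × (2.012 × 10^20) / (1.15775 × 10^11) = 3.47569 × 10^9 m²/s²
v_esc = √(2GM/r) = 58955 m/s ≈ 12.44 AU/year

Final answer: 12.44 AU/year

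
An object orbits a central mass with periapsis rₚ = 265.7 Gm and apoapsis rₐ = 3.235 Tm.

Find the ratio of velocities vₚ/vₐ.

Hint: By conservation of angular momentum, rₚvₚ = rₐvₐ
rₚ = 265.7 Gm = 2.657 × 10^11 m
rₐ = 3.235 Tm = 3.235 × 10^12 m
rₚvₚ = rₐvₐ  ⇒  vₚ/vₐ = rₐ/rₚ
vₚ/vₐ = (3.235 × 10^12) / (2.657 × 10^11) = 12.1754

Final answer: vₚ/vₐ = 12.18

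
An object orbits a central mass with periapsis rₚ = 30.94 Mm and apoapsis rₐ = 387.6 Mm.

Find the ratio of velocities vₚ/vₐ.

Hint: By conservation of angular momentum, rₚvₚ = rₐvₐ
rₚ = 30.94 Mm = 3.094 × 10^7 m
rₐ = 387.6 Mm = 3.876 × 10^8 m
rₚvₚ = rₐvₐ  ⇒  vₚ/vₐ = rₐ/rₚ
vₚ/vₐ = (3.876 × 10^8) / (3.094 × 10^7) = 12.5275

Final answer: vₚ/vₐ = 12.53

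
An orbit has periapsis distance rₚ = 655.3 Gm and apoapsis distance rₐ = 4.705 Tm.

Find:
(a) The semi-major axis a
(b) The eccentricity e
rₚ = 655.3 Gm = 6.553 × 10^11 m
rₐ = 4.705 Tm = 4.705 × 10^12 m
(a) a = (rₚ + rₐ)/2 = 2.68015 × 10^12 m ≈ 2.68 Tm
(b) e = (rₐ − rₚ)/(rₐ + rₚ) = (4.0497 × 10^12) / (5.3603 × 10^12) = 0.755499

Final answer:
(a) a = 2.68 Tm
(b) e = 0.7555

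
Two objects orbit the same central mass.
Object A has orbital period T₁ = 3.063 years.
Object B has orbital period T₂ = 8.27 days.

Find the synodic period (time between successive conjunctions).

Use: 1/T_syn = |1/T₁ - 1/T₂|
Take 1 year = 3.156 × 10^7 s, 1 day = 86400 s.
T₁ = 3.063 years = 9.66683 × 10^7 s
T₂ = 8.27 days = 714528 s
1/T₁ = 1.03447 × 10^-8 s⁻¹
1/T₂ = 1.39953 × 10^-6 s⁻¹
|1/T₁ − 1/T₂| = 1.38918 × 10^-6 s⁻¹
T_syn = 1 / |1/T₁ − 1/T₂| = 719849 s ≈ 8.332 days

Final answer: T_syn = 8.332 days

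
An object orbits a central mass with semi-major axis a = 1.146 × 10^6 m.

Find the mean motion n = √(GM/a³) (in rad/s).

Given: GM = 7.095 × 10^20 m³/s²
a = 1.146 × 10^6 m
GM = 7.095 × 10^20 m³/s²
a³ = 1.50506 × 10^18 m³
GM/a³ = (7.095 × 10^20) / (1.50506 × 10^18) = 471.41 s⁻²
n = √(GM/a³) = 21.712 rad/s ≈ 21.71 rad/s

Final answer: n = 21.71 rad/s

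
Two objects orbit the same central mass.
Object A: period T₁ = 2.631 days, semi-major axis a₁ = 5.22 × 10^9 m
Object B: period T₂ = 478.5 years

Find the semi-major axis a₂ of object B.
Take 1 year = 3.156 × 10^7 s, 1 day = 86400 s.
T₁ = 2.631 days = 227318 s
T₂ = 478.5 years = 1.51015 × 10^10 s
a₁ = 5.22 × 10^9 m
Kepler's third law: (T₂/T₁)² = (a₂/a₁)³  ⇒  a₂ = a₁ (T₂/T₁)^(2/3)
T₂/T₁ = 66433.1
(T₂/T₁)^(2/3) = 1640.3
a₂ = 5.22 × 10^9 m × 1640.3 = 8.56236 × 10^12 m ≈ 8.562 × 10^12 m

Final answer: a₂ = 8.562 × 10^12 m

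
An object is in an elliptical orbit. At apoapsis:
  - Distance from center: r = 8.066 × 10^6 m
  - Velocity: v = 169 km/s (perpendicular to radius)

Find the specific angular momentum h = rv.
r = 8.066 × 10^6 m
v = 169 km/s = 169000 m/s
h = rv = 8.066 × 10^6 × 169000 = 1.36315 × 10^12 m²/s ≈ 1.363 × 10^12 m²/s

Final answer: h = 1.363 × 10^12 m²/s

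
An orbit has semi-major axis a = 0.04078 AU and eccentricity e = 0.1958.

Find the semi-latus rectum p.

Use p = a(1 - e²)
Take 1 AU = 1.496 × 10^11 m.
a = 0.04078 AU = 6.10069 × 10^9 m
e = 0.1958,  e² = 0.0383376,  1 − e² = 0.961662
p = a(1 − e²) = 6.10069 × 10^9 m × 0.961662 = 5.8668 × 10^9 m ≈ 0.03922 AU

Final answer: p = 0.03922 AU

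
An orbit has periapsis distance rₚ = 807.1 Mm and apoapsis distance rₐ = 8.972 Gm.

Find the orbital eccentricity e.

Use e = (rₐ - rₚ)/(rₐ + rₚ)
rₚ = 807.1 Mm = 8.071 × 10^8 m
rₐ = 8.972 Gm = 8.972 × 10^9 m
rₐ − rₚ = 8.1649 × 10^9 m
rₐ + rₚ = 9.7791 × 10^9 m
e = (rₐ − rₚ)/(rₐ + rₚ) = 0.834934

Final answer: e = 0.8349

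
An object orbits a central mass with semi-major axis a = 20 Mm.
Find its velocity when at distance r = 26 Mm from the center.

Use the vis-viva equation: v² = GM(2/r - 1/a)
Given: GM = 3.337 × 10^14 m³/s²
a = 20 Mm = 2 × 10^7 m
r = 26 Mm = 2.6 × 10^7 m
GM = 3.337 × 10^14 m³/s²
2/r − 1/a = 7.69231 × 10^-8 − 5 × 10^-8 = 2.69231 × 10^-8 m⁻¹
v² = GM (2/r − 1/a) = 8.98423 × 10^6 m²/s²
v = 2997.37 m/s ≈ 2.997 km/s

Final answer: 2.997 km/s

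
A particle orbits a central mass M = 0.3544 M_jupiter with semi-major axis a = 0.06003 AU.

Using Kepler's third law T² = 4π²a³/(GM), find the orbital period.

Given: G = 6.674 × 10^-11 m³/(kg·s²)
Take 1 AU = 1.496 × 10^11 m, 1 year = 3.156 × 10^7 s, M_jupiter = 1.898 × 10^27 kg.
M = 0.3544 M_jupiter = 6.72651 × 10^26 kg
GM = G × M = 6.674 × 10^-11 × 6.72651 × 10^26 = 4.48927 × 10^16 m³/s²
a = 0.06003 AU = 8.98049 × 10^9 m
a³ = 7.24269 × 10^29 m³
T = 2π √(a³/GM) = 2π √((7.24269 × 10^29) / (4.48927 × 10^16)) = 2π × 4.01663 × 10^6 s
T = 2.52372 × 10^7 s ≈ 0.7997 years

Final answer: 0.7997 years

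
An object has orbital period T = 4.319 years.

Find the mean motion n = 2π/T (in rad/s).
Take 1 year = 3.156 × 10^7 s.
T = 4.319 years = 1.36308 × 10^8 s
n = 2π / (1.36308 × 10^8 s) = 4.60956 × 10^-8 rad/s ≈ 4.61 × 10^-8 rad/s

Final answer: n = 4.61 × 10^-8 rad/s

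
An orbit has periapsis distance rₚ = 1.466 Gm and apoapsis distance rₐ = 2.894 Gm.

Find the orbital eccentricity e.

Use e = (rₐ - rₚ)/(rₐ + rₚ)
rₚ = 1.466 Gm = 1.466 × 10^9 m
rₐ = 2.894 Gm = 2.894 × 10^9 m
rₐ − rₚ = 1.428 × 10^9 m
rₐ + rₚ = 4.36 × 10^9 m
e = (rₐ − rₚ)/(rₐ + rₚ) = 0.327523

Final answer: e = 0.3275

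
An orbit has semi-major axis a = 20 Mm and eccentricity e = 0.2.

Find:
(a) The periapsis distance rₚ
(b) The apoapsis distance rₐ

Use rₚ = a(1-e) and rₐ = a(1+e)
a = 20 Mm = 2 × 10^7 m
e = 0.2:  1 − e = 0.8,  1 + e = 1.2
(a) rₚ = a(1 − e) = 2 × 10^7 m × 0.8 = 1.6 × 10^7 m ≈ 16 Mm
(b) rₐ = a(1 + e) = 2 × 10^7 m × 1.2 = 2.4 × 10^7 m ≈ 24 Mm

Final answer:
(a) rₚ = 16 Mm
(b) rₐ = 24 Mm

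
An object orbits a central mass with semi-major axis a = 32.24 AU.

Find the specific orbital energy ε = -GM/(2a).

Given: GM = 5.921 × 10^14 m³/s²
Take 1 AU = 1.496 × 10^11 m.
a = 32.24 AU = 4.8231 × 10^12 m
GM = 5.921 × 10^14 m³/s²
2a = 9.64621 × 10^12 m
ε = −GM/(2a) = -61.3816 J/kg ≈ -61.38 J/kg

Final answer: -61.38 J/kg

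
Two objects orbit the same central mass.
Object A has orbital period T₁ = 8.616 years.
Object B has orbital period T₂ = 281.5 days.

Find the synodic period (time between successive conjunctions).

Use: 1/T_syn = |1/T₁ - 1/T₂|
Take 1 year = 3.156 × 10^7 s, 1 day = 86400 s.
T₁ = 8.616 years = 2.71921 × 10^8 s
T₂ = 281.5 days = 2.43216 × 10^7 s
1/T₁ = 3.67754 × 10^-9 s⁻¹
1/T₂ = 4.11157 × 10^-8 s⁻¹
|1/T₁ − 1/T₂| = 3.74382 × 10^-8 s⁻¹
T_syn = 1 / |1/T₁ − 1/T₂| = 2.67107 × 10^7 s ≈ 309.2 days

Final answer: T_syn = 309.2 days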